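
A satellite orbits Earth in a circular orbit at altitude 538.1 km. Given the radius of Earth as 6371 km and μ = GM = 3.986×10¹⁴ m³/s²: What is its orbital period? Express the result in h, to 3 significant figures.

r = 6371 + 538.1 = 6909.1 km = 6.9091×10⁶ m.
Kepler's third law: T = 2π√(r³/μ) = 2π√((6.909×10⁶)³ / 3.986×10¹⁴).
r³/μ = 8.274×10⁵ s², so T = 2π × 9.096×10² = 5.715×10³ s.
Converting: 5.715×10³ s ÷ 3600 = 1.588 h.

T ≈ 1.59 h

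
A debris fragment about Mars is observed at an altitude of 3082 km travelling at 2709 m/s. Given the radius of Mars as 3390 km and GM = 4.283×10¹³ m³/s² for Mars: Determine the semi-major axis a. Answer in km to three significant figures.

a ≈ 7260 km

r = 3390 + 3082 = 6472.0 km = 6.472×10⁶ m.
Specific orbital energy ε = v²/2 − μ/r = (2709)²/2 − 4.283×10¹³/6.472×10⁶ = -2.948×10⁶ J/kg.
Since ε = −μ/(2a), a = −μ/(2ε) = 7.263×10⁶ m = 7263.3 km.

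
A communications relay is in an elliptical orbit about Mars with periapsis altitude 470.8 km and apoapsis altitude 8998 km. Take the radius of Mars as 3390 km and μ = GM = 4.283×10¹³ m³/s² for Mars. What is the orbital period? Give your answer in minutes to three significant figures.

T ≈ 371 minutes

r_p = 3390 + 470.8 = 3860.8 km = 3.8608×10⁶ m.
r_a = 3390 + 8998 = 12388 km = 1.2388×10⁷ m.
Semi-major axis a = (r_p + r_a)/2 = (3860.8 + 12388)/2 = 8124.4 km = 8.124×10⁶ m.
By Kepler's third law T = 2π√(a³/μ) = 2π × 3.538×10³ = 2.223×10⁴ s.
= 370.5 minutes.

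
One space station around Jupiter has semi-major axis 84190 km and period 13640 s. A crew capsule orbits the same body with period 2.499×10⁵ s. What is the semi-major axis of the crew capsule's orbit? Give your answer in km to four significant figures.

Kepler's third law: a³ ∝ T², so a₂ = a₁ (T₂/T₁)^(2/3).
T₂/T₁ = 18.32, (T₂/T₁)^(2/3) = 6.950.
a₂ = 84190 × 6.950 = 5.851×10⁵ km.

a₂ ≈ 5.851×10⁵ km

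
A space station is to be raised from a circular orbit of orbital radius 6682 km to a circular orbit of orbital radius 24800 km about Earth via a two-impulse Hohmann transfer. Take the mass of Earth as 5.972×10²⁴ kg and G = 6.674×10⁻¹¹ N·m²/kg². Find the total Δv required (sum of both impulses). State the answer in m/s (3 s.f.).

μ = GM = 6.674×10⁻¹¹ × 5.972×10²⁴ = 3.986×10¹⁴ m³/s².
r₁ = 6682 km = 6.682×10⁶ m.
r₂ = 24800 km = 2.480×10⁷ m.
Transfer ellipse a_t = (r₁ + r₂)/2 = 1.574×10⁷ m.
At r₁: circular v_c1 = √(μ/r₁) = 7723 m/s; transfer-perigee v_p = √[μ(2/r₁ − 1/a_t)] = 9694 m/s.
Δv₁ = v_p − v_c1 = 1971 m/s.
At r₂: circular v_c2 = √(μ/r₂) = 4009 m/s; transfer-apogee v_a = √[μ(2/r₂ − 1/a_t)] = 2612 m/s.
Δv₂ = v_c2 − v_a = 1397 m/s.
Total Δv = Δv₁ + Δv₂ = 3368 m/s.

Δv_total ≈ 3370 m/s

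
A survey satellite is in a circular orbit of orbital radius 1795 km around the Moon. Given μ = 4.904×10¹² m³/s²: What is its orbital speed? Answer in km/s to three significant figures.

r = 1795 km = 1.795×10⁶ m.
For a circular orbit v = √(μ/r) = √(4.904×10¹² / 1.795×10⁶) = √(2.732×10⁶) = 1653 m/s.
That is 1.653 km/s.

v ≈ 1.65 km/s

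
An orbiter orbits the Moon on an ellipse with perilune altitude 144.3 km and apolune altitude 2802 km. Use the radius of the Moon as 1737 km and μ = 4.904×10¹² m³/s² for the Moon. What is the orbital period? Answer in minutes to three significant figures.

T ≈ 272 minutes

r_p = 1737 + 144.3 = 1881.3 km = 1.8813×10⁶ m.
r_a = 1737 + 2802 = 4539.0 km = 4.5390×10⁶ m.
Semi-major axis a = (r_p + r_a)/2 = (1881.3 + 4539.0)/2 = 3210.2 km = 3.210×10⁶ m.
By Kepler's third law T = 2π√(a³/μ) = 2π × 2.597×10³ = 1.632×10⁴ s.
= 272.0 minutes.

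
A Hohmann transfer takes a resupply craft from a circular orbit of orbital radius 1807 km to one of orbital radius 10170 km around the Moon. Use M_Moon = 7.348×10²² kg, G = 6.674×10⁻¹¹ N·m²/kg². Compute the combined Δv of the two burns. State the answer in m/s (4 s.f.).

μ = GM = 6.674×10⁻¹¹ × 7.348×10²² = 4.904×10¹² m³/s².
r₁ = 1807 km = 1.807×10⁶ m.
r₂ = 10170 km = 1.017×10⁷ m.
Transfer ellipse a_t = (r₁ + r₂)/2 = 5.988×10⁶ m.
At r₁: circular v_c1 = √(μ/r₁) = 1647 m/s; transfer-perilune v_p = √[μ(2/r₁ − 1/a_t)] = 2147 m/s.
Δv₁ = v_p − v_c1 = 499.4 m/s.
At r₂: circular v_c2 = √(μ/r₂) = 694.4 m/s; transfer-apolune v_a = √[μ(2/r₂ − 1/a_t)] = 381.4 m/s.
Δv₂ = v_c2 − v_a = 313.0 m/s.
Total Δv = Δv₁ + Δv₂ = 812.4 m/s.

Δv_total ≈ 812.4 m/s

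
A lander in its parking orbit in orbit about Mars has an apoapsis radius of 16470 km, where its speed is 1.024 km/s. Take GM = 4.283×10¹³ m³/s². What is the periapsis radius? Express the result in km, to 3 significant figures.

periapsis radius ≈ 4160 km

r_a = 1.647×10⁷ m.
Specific energy ε = v²/2 − μ/r = -2.076×10⁶ J/kg, so a = −μ/(2ε) = 1.031×10⁷ m.
The apsides satisfy r_p + r_a = 2a, so the periapsis radius is 2a − r_a = 4.159×10⁶ m = 4159.1 km.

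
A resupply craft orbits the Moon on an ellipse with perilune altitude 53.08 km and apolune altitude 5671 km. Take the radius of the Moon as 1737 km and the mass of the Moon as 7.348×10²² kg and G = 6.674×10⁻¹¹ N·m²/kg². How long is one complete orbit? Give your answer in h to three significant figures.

T ≈ 7.77 h

μ = GM = 6.674×10⁻¹¹ × 7.348×10²² = 4.904×10¹² m³/s².
r_p = 1737 + 53.08 = 1790.1 km = 1.7901×10⁶ m.
r_a = 1737 + 5671 = 7408.0 km = 7.4080×10⁶ m.
Semi-major axis a = (r_p + r_a)/2 = (1790.1 + 7408.0)/2 = 4599.0 km = 4.599×10⁶ m.
By Kepler's third law T = 2π√(a³/μ) = 2π × 4.454×10³ = 2.798×10⁴ s.
= 7.773 h.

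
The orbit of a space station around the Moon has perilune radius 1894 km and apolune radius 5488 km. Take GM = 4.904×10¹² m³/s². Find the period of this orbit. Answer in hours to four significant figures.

Semi-major axis a = (r_p + r_a)/2 = (1894.0 + 5488.0)/2 = 3691.0 km = 3.691×10⁶ m.
By Kepler's third law T = 2π√(a³/μ) = 2π × 3.202×10³ = 2.012×10⁴ s.
= 5.589 hours.

T ≈ 5.589 hours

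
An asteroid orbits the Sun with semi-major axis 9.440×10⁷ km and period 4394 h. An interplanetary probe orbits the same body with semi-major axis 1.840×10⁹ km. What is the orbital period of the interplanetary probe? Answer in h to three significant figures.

Kepler's third law: T² ∝ a³, so T₂ = T₁ (a₂/a₁)^(3/2).
a₂/a₁ = 19.49, (a₂/a₁)^(3/2) = 86.05.
T₂ = 4394 × 86.05 = 3.781×10⁵ h.

T₂ ≈ 3.78×10⁵ h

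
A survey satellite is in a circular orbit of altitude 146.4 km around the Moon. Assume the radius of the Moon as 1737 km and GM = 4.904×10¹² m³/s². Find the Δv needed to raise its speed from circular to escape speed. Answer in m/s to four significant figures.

r = 1737 + 146.4 = 1883.4 km = 1.8834×10⁶ m.
Circular speed v_c = √(μ/r) = 1614 m/s.
Escape speed v_esc = √(2μ/r) = √2 × v_c = 2282 m/s.
Δv = v_esc − v_c = 668.4 m/s.

Δv ≈ 668.4 m/s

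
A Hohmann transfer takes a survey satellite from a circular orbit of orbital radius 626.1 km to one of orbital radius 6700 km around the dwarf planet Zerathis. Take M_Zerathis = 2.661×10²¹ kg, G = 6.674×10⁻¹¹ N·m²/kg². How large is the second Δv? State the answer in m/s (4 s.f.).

Δv ≈ 95.50 m/s

μ = GM = 6.674×10⁻¹¹ × 2.661×10²¹ = 1.776×10¹¹ m³/s².
r₁ = 626.1 km = 6.261×10⁵ m.
r₂ = 6700 km = 6.700×10⁶ m.
Transfer ellipse a_t = (r₁ + r₂)/2 = 3.663×10⁶ m.
At r₁: circular v_c1 = √(μ/r₁) = 532.6 m/s; transfer-periapsis v_p = √[μ(2/r₁ − 1/a_t)] = 720.3 m/s.
At r₂: circular v_c2 = √(μ/r₂) = 162.8 m/s; transfer-apoapsis v_a = √[μ(2/r₂ − 1/a_t)] = 67.31 m/s.
Δv₂ = v_c2 − v_a = 95.50 m/s.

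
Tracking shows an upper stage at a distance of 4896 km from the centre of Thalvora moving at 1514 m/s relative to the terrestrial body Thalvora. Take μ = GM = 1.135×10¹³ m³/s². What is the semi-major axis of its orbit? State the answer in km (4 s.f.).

a ≈ 4842 km

r = 4.896×10⁶ m.
Vis-viva rearranged: 1/a = 2/r − v²/μ = 4.085×10⁻⁷ − 2.020×10⁻⁷ = 2.065×10⁻⁷ m⁻¹.
a = 4.842×10⁶ m = 4841.7 km.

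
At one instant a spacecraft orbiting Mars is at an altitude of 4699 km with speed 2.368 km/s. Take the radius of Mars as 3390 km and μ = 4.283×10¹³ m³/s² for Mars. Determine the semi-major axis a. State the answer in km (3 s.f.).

a ≈ 8600 km

r = 3390 + 4699 = 8089.0 km = 8.089×10⁶ m.
Specific orbital energy ε = v²/2 − μ/r = (2368)²/2 − 4.283×10¹³/8.089×10⁶ = -2.491×10⁶ J/kg.
Since ε = −μ/(2a), a = −μ/(2ε) = 8.596×10⁶ m = 8596.5 km.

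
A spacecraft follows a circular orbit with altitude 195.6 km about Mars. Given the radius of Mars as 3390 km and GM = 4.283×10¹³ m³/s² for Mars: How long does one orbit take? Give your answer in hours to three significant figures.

r = 3390 + 195.6 = 3585.6 km = 3.5856×10⁶ m.
Kepler's third law: T = 2π√(r³/μ) = 2π√((3.586×10⁶)³ / 4.283×10¹³).
r³/μ = 1.076×10⁶ s², so T = 2π × 1.037×10³ = 6.519×10³ s.
Converting: 6.519×10³ s ÷ 3600 = 1.811 hours.

T ≈ 1.81 hours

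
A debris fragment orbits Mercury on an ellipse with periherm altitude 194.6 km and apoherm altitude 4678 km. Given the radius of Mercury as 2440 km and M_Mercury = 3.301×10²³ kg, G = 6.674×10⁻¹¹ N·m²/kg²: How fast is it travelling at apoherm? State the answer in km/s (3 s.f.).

μ = GM = 6.674×10⁻¹¹ × 3.301×10²³ = 2.203×10¹³ m³/s².
r_p = 2440 + 194.6 = 2634.6 km = 2.6346×10⁶ m.
r_a = 2440 + 4678 = 7118.0 km = 7.1180×10⁶ m.
Semi-major axis a = (r_p + r_a)/2 = 4876.3 km = 4.876×10⁶ m.
Vis-viva: v² = μ(2/r − 1/a) = 2.203×10¹³ × (2.810×10⁻⁷ − 2.051×10⁻⁷) = 1.672×10⁶ m²/s².
v = 1293 m/s = 1.293 km/s.

v ≈ 1.29 km/s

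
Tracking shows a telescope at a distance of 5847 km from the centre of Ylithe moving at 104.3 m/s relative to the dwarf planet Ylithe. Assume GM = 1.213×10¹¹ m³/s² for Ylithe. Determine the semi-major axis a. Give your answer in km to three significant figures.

a ≈ 3960 km

r = 5.847×10⁶ m.
Vis-viva rearranged: 1/a = 2/r − v²/μ = 3.421×10⁻⁷ − 8.968×10⁻⁸ = 2.524×10⁻⁷ m⁻¹.
a = 3.962×10⁶ m = 3962.4 km.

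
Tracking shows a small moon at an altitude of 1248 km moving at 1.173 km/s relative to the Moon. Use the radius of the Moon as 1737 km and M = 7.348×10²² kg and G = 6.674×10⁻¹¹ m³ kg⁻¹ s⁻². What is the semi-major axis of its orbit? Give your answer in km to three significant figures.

μ = GM = 6.674×10⁻¹¹ × 7.348×10²² = 4.904×10¹² m³/s².
r = 1737 + 1248 = 2985.0 km = 2.985×10⁶ m.
Vis-viva rearranged: 1/a = 2/r − v²/μ = 6.700×10⁻⁷ − 2.806×10⁻⁷ = 3.894×10⁻⁷ m⁻¹.
a = 2.568×10⁶ m = 2567.7 km.

a ≈ 2570 km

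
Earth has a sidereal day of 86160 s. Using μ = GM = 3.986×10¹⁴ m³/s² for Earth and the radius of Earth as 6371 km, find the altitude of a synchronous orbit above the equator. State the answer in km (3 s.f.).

A synchronous orbit has period T, so by Kepler's third law a = (μT²/4π²)^(1/3).
μT²/4π² = 3.986×10¹⁴ × (8.616×10⁴)² / 39.48 = 7.495×10²² m³.
a = 4.216×10⁷ m = 42163 km.
Altitude h = a − R = 42163 − 6371 = 35792 km.

h_sync ≈ 35800 km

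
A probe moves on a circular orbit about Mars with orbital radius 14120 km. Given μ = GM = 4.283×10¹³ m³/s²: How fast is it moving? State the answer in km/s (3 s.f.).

v ≈ 1.74 km/s

r = 14120 km = 1.412×10⁷ m.
For a circular orbit v = √(μ/r) = √(4.283×10¹³ / 1.412×10⁷) = √(3.033×10⁶) = 1742 m/s.
That is 1.742 km/s.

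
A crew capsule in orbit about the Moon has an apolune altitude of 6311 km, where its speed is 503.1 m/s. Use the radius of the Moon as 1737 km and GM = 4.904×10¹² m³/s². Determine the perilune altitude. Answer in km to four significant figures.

r_a = 1737 + 6311 = 8048.0 km = 8.048×10⁶ m.
Specific energy ε = v²/2 − μ/r = -4.828×10⁵ J/kg, so a = −μ/(2ε) = 5.079×10⁶ m.
The apsides satisfy r_p + r_a = 2a, so the perilune radius is 2a − r_a = 2.110×10⁶ m = 2109.6 km.
Perilune altitude = 2109.6 − 1737 = 372.64 km.

perilune altitude ≈ 372.6 km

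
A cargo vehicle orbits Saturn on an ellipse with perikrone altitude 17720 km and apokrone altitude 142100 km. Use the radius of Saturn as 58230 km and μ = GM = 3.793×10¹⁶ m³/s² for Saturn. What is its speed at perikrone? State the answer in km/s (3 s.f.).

v ≈ 26.9 km/s

r_p = 58230 + 17720 = 75950 km = 7.5950×10⁷ m.
r_a = 58230 + 142100 = 200330 km = 2.0033×10⁸ m.
Semi-major axis a = (r_p + r_a)/2 = 1.3814×10⁵ km = 1.381×10⁸ m.
Vis-viva: v² = μ(2/r − 1/a) = 3.793×10¹⁶ × (2.633×10⁻⁸ − 7.239×10⁻⁹) = 7.242×10⁸ m²/s².
v = 26910 m/s = 26.91 km/s.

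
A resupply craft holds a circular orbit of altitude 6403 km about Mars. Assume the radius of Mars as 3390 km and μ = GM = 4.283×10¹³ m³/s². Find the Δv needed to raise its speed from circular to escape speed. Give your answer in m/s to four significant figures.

r = 3390 + 6403 = 9793.0 km = 9.7930×10⁶ m.
Circular speed v_c = √(μ/r) = 2091 m/s.
Escape speed v_esc = √(2μ/r) = √2 × v_c = 2958 m/s.
Δv = v_esc − v_c = 866.2 m/s.

Δv ≈ 866.2 m/s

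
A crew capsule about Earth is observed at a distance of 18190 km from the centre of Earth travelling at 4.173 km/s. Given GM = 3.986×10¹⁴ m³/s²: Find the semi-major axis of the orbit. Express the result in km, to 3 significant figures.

r = 1.819×10⁷ m.
Specific orbital energy ε = v²/2 − μ/r = (4173)²/2 − 3.986×10¹⁴/1.819×10⁷ = -1.321×10⁷ J/kg.
Since ε = −μ/(2a), a = −μ/(2ε) = 1.509×10⁷ m = 15091 km.

a ≈ 15100 km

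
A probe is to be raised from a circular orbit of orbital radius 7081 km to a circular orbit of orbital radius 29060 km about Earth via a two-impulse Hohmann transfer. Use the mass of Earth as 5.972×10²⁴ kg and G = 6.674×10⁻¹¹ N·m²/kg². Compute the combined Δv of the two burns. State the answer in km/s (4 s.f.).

Δv_total ≈ 3.397 km/s

μ = GM = 6.674×10⁻¹¹ × 5.972×10²⁴ = 3.986×10¹⁴ m³/s².
r₁ = 7081 km = 7.081×10⁶ m.
r₂ = 29060 km = 2.906×10⁷ m.
Transfer ellipse a_t = (r₁ + r₂)/2 = 1.807×10⁷ m.
At r₁: circular v_c1 = √(μ/r₁) = 7502 m/s; transfer-perigee v_p = √[μ(2/r₁ − 1/a_t)] = 9514 m/s.
Δv₁ = v_p − v_c1 = 2012 m/s.
At r₂: circular v_c2 = √(μ/r₂) = 3703 m/s; transfer-apogee v_a = √[μ(2/r₂ − 1/a_t)] = 2318 m/s.
Δv₂ = v_c2 − v_a = 1385 m/s.
Total Δv = Δv₁ + Δv₂ = 3397 m/s = 3.397 km/s.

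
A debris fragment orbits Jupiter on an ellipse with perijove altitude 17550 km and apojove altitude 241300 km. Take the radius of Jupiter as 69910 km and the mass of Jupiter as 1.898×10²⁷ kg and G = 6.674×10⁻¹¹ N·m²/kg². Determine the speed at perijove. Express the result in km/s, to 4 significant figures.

μ = GM = 6.674×10⁻¹¹ × 1.898×10²⁷ = 1.267×10¹⁷ m³/s².
r_p = 69910 + 17550 = 87460 km = 8.7460×10⁷ m.
r_a = 69910 + 241300 = 311210 km = 3.1121×10⁸ m.
Semi-major axis a = (r_p + r_a)/2 = 1.9934×10⁵ km = 1.993×10⁸ m.
Vis-viva: v² = μ(2/r − 1/a) = 1.267×10¹⁷ × (2.287×10⁻⁸ − 5.017×10⁻⁹) = 2.261×10⁹ m²/s².
v = 47550 m/s = 47.55 km/s.

v ≈ 47.55 km/s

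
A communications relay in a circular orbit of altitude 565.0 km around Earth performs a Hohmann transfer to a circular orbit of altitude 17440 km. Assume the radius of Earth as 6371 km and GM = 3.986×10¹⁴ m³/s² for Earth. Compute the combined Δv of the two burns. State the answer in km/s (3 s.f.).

Δv_total ≈ 3.20 km/s

r₁ = 6371 + 565.0 = 6936.0 km = 6.9360×10⁶ m.
r₂ = 6371 + 17440 = 23811 km = 2.3811×10⁷ m.
Transfer ellipse a_t = (r₁ + r₂)/2 = 1.537×10⁷ m.
At r₁: circular v_c1 = √(μ/r₁) = 7581 m/s; transfer-perigee v_p = √[μ(2/r₁ − 1/a_t)] = 9434 m/s.
Δv₁ = v_p − v_c1 = 1854 m/s.
At r₂: circular v_c2 = √(μ/r₂) = 4091 m/s; transfer-apogee v_a = √[μ(2/r₂ − 1/a_t)] = 2748 m/s.
Δv₂ = v_c2 − v_a = 1343 m/s.
Total Δv = Δv₁ + Δv₂ = 3197 m/s = 3.197 km/s.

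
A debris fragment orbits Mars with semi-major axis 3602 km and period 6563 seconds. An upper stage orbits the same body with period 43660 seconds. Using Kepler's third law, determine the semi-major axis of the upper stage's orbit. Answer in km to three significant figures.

Kepler's third law: a³ ∝ T², so a₂ = a₁ (T₂/T₁)^(2/3).
T₂/T₁ = 6.652, (T₂/T₁)^(2/3) = 3.537.
a₂ = 3602 × 3.537 = 12740 km.

a₂ ≈ 12700 km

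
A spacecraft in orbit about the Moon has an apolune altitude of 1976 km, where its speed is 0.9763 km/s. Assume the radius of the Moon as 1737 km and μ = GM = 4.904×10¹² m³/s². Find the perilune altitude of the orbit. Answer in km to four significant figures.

r_a = 1737 + 1976 = 3713.0 km = 3.713×10⁶ m.
Specific energy ε = v²/2 − μ/r = -8.442×10⁵ J/kg, so a = −μ/(2ε) = 2.905×10⁶ m.
The apsides satisfy r_p + r_a = 2a, so the perilune radius is 2a − r_a = 2.096×10⁶ m = 2096.2 km.
Perilune altitude = 2096.2 − 1737 = 359.16 km.

perilune altitude ≈ 359.2 km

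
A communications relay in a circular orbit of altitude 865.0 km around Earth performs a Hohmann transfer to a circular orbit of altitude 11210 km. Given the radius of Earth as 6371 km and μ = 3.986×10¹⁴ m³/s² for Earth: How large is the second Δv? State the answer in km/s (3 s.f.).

Δv ≈ 1.13 km/s

r₁ = 6371 + 865.0 = 7236.0 km = 7.2360×10⁶ m.
r₂ = 6371 + 11210 = 17581 km = 1.7581×10⁷ m.
Transfer ellipse a_t = (r₁ + r₂)/2 = 1.241×10⁷ m.
At r₁: circular v_c1 = √(μ/r₁) = 7422 m/s; transfer-perigee v_p = √[μ(2/r₁ − 1/a_t)] = 8834 m/s.
At r₂: circular v_c2 = √(μ/r₂) = 4762 m/s; transfer-apogee v_a = √[μ(2/r₂ − 1/a_t)] = 3636 m/s.
Δv₂ = v_c2 − v_a = 1125 m/s.
= 1.125 km/s.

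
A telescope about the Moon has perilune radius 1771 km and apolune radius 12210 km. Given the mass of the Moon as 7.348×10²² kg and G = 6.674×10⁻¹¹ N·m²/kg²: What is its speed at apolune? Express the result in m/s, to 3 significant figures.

v ≈ 319 m/s

μ = GM = 6.674×10⁻¹¹ × 7.348×10²² = 4.904×10¹² m³/s².
Semi-major axis a = (r_p + r_a)/2 = 6990.5 km = 6.990×10⁶ m.
Vis-viva: v² = μ(2/r − 1/a) = 4.904×10¹² × (1.638×10⁻⁷ − 1.431×10⁻⁷) = 1.018×10⁵ m²/s².
v = 319.0 m/s.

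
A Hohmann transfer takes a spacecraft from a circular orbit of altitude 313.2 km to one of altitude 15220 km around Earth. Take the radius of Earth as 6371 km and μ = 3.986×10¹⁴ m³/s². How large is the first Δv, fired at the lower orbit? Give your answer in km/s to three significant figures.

Δv ≈ 1.82 km/s

r₁ = 6371 + 313.2 = 6684.2 km = 6.6842×10⁶ m.
r₂ = 6371 + 15220 = 21591 km = 2.1591×10⁷ m.
Transfer ellipse a_t = (r₁ + r₂)/2 = 1.414×10⁷ m.
At r₁: circular v_c1 = √(μ/r₁) = 7722 m/s; transfer-perigee v_p = √[μ(2/r₁ − 1/a_t)] = 9543 m/s.
Δv₁ = v_p − v_c1 = 1821 m/s.
= 1.821 km/s.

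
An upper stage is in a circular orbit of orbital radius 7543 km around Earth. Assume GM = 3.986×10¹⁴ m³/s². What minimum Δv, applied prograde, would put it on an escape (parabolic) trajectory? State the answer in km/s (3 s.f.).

Δv ≈ 3.01 km/s

r = 7543 km = 7.543×10⁶ m.
Circular speed v_c = √(μ/r) = 7269 m/s.
Escape speed v_esc = √(2μ/r) = √2 × v_c = 10280 m/s.
Δv = v_esc − v_c = 3011 m/s = 3.011 km/s.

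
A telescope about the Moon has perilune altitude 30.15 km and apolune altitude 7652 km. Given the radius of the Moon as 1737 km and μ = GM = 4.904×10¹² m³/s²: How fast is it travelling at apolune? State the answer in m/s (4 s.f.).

r_p = 1737 + 30.15 = 1767.2 km = 1.7672×10⁶ m.
r_a = 1737 + 7652 = 9389.0 km = 9.3890×10⁶ m.
Semi-major axis a = (r_p + r_a)/2 = 5578.1 km = 5.578×10⁶ m.
Vis-viva: v² = μ(2/r − 1/a) = 4.904×10¹² × (2.130×10⁻⁷ − 1.793×10⁻⁷) = 1.655×10⁵ m²/s².
v = 406.8 m/s.

v ≈ 406.8 m/s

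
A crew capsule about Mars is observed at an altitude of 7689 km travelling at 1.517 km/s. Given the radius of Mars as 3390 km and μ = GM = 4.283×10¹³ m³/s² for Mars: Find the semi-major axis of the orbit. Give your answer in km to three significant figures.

r = 3390 + 7689 = 11079 km = 1.108×10⁷ m.
Vis-viva rearranged: 1/a = 2/r − v²/μ = 1.805×10⁻⁷ − 5.373×10⁻⁸ = 1.268×10⁻⁷ m⁻¹.
a = 7.887×10⁶ m = 7887.0 km.

a ≈ 7890 km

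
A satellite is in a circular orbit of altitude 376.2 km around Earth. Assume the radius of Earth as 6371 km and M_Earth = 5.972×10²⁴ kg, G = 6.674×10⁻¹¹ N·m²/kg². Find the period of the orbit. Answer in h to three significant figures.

T ≈ 1.53 h

μ = GM = 6.674×10⁻¹¹ × 5.972×10²⁴ = 3.986×10¹⁴ m³/s².
r = 6371 + 376.2 = 6747.2 km = 6.7472×10⁶ m.
Kepler's third law: T = 2π√(r³/μ) = 2π√((6.747×10⁶)³ / 3.986×10¹⁴).
r³/μ = 7.707×10⁵ s², so T = 2π × 8.779×10² = 5.516×10³ s.
Converting: 5.516×10³ s ÷ 3600 = 1.532 h.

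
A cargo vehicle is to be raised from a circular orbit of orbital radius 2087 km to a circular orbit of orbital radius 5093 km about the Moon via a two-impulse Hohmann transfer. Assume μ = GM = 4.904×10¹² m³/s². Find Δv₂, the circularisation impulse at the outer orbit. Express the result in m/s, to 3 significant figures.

Δv ≈ 233 m/s

r₁ = 2087 km = 2.087×10⁶ m.
r₂ = 5093 km = 5.093×10⁶ m.
Transfer ellipse a_t = (r₁ + r₂)/2 = 3.590×10⁶ m.
At r₁: circular v_c1 = √(μ/r₁) = 1533 m/s; transfer-perilune v_p = √[μ(2/r₁ − 1/a_t)] = 1826 m/s.
At r₂: circular v_c2 = √(μ/r₂) = 981.3 m/s; transfer-apolune v_a = √[μ(2/r₂ − 1/a_t)] = 748.2 m/s.
Δv₂ = v_c2 − v_a = 233.1 m/s.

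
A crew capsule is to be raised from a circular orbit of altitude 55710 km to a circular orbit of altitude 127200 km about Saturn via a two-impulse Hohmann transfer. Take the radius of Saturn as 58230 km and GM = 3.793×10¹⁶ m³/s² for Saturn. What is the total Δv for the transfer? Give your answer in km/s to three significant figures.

r₁ = 58230 + 55710 = 113940 km = 1.1394×10⁸ m.
r₂ = 58230 + 127200 = 185430 km = 1.8543×10⁸ m.
Transfer ellipse a_t = (r₁ + r₂)/2 = 1.497×10⁸ m.
At r₁: circular v_c1 = √(μ/r₁) = 18250 m/s; transfer-perikrone v_p = √[μ(2/r₁ − 1/a_t)] = 20310 m/s.
Δv₁ = v_p − v_c1 = 2062 m/s.
At r₂: circular v_c2 = √(μ/r₂) = 14300 m/s; transfer-apokrone v_a = √[μ(2/r₂ − 1/a_t)] = 12480 m/s.
Δv₂ = v_c2 − v_a = 1824 m/s.
Total Δv = Δv₁ + Δv₂ = 3886 m/s = 3.886 km/s.

Δv_total ≈ 3.89 km/s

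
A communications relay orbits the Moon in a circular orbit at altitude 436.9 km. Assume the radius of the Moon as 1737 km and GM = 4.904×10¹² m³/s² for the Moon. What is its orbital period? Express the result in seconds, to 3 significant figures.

T ≈ 9090 seconds

r = 1737 + 436.9 = 2173.9 km = 2.1739×10⁶ m.
Kepler's third law: T = 2π√(r³/μ) = 2π√((2.174×10⁶)³ / 4.904×10¹²).
r³/μ = 2.095×10⁶ s², so T = 2π × 1.447×10³ = 9.094×10³ s.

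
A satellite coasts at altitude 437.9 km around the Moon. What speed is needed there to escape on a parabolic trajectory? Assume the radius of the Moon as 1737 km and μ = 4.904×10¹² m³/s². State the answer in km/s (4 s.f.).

v_esc ≈ 2.124 km/s

r = 1737 + 437.9 = 2174.9 km = 2.1749×10⁶ m.
Escape speed v_esc = √(2μ/r) = √(2 × 4.904×10¹² / 2.175×10⁶) = √(4.510×10⁶) = 2124 m/s.
= 2.124 km/s.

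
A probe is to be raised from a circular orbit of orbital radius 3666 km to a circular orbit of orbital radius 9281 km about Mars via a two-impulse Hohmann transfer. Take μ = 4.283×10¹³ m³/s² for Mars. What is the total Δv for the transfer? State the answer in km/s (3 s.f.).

r₁ = 3666 km = 3.666×10⁶ m.
r₂ = 9281 km = 9.281×10⁶ m.
Transfer ellipse a_t = (r₁ + r₂)/2 = 6.474×10⁶ m.
At r₁: circular v_c1 = √(μ/r₁) = 3418 m/s; transfer-periapsis v_p = √[μ(2/r₁ − 1/a_t)] = 4093 m/s.
Δv₁ = v_p − v_c1 = 674.6 m/s.
At r₂: circular v_c2 = √(μ/r₂) = 2148 m/s; transfer-apoapsis v_a = √[μ(2/r₂ − 1/a_t)] = 1617 m/s.
Δv₂ = v_c2 − v_a = 531.6 m/s.
Total Δv = Δv₁ + Δv₂ = 1206 m/s = 1.206 km/s.

Δv_total ≈ 1.21 km/s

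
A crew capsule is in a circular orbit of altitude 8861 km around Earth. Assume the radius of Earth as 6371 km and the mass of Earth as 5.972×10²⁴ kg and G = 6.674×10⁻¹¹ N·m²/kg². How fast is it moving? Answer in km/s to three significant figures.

μ = GM = 6.674×10⁻¹¹ × 5.972×10²⁴ = 3.986×10¹⁴ m³/s².
r = 6371 + 8861 = 15232 km = 1.5232×10⁷ m.
For a circular orbit v = √(μ/r) = √(3.986×10¹⁴ / 1.523×10⁷) = √(2.617×10⁷) = 5115 m/s.
That is 5.115 km/s.

v ≈ 5.12 km/s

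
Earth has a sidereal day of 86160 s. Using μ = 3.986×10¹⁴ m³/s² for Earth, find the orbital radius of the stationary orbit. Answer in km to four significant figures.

r_sync ≈ 42160 km

A synchronous orbit has period T, so by Kepler's third law a = (μT²/4π²)^(1/3).
μT²/4π² = 3.986×10¹⁴ × (8.616×10⁴)² / 39.48 = 7.495×10²² m³.
a = 4.216×10⁷ m = 42163 km.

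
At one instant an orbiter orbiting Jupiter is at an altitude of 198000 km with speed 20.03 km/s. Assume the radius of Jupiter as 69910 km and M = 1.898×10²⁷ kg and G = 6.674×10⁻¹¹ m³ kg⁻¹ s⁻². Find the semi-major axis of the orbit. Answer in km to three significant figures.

a ≈ 2.33×10⁵ km

μ = GM = 6.674×10⁻¹¹ × 1.898×10²⁷ = 1.267×10¹⁷ m³/s².
r = 69910 + 198000 = 2.6791×10⁵ km = 2.679×10⁸ m.
Vis-viva rearranged: 1/a = 2/r − v²/μ = 7.465×10⁻⁹ − 3.167×10⁻⁹ = 4.298×10⁻⁹ m⁻¹.
a = 2.327×10⁸ m = 2.3267×10⁵ km.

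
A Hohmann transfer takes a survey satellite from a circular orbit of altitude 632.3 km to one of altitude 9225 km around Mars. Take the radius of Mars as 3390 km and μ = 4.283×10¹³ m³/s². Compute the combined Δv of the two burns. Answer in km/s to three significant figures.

r₁ = 3390 + 632.3 = 4022.3 km = 4.0223×10⁶ m.
r₂ = 3390 + 9225 = 12615 km = 1.2615×10⁷ m.
Transfer ellipse a_t = (r₁ + r₂)/2 = 8.319×10⁶ m.
At r₁: circular v_c1 = √(μ/r₁) = 3263 m/s; transfer-periapsis v_p = √[μ(2/r₁ − 1/a_t)] = 4018 m/s.
Δv₁ = v_p − v_c1 = 755.3 m/s.
At r₂: circular v_c2 = √(μ/r₂) = 1843 m/s; transfer-apoapsis v_a = √[μ(2/r₂ − 1/a_t)] = 1281 m/s.
Δv₂ = v_c2 − v_a = 561.3 m/s.
Total Δv = Δv₁ + Δv₂ = 1317 m/s = 1.317 km/s.

Δv_total ≈ 1.32 km/s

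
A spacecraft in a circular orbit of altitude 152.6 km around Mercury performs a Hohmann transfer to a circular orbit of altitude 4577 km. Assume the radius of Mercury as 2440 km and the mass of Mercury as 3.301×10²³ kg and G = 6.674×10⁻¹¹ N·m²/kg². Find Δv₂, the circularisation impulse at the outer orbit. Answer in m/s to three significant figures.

μ = GM = 6.674×10⁻¹¹ × 3.301×10²³ = 2.203×10¹³ m³/s².
r₁ = 2440 + 152.6 = 2592.6 km = 2.5926×10⁶ m.
r₂ = 2440 + 4577 = 7017.0 km = 7.0170×10⁶ m.
Transfer ellipse a_t = (r₁ + r₂)/2 = 4.805×10⁶ m.
At r₁: circular v_c1 = √(μ/r₁) = 2915 m/s; transfer-periherm v_p = √[μ(2/r₁ − 1/a_t)] = 3523 m/s.
At r₂: circular v_c2 = √(μ/r₂) = 1772 m/s; transfer-apoherm v_a = √[μ(2/r₂ − 1/a_t)] = 1302 m/s.
Δv₂ = v_c2 − v_a = 470.3 m/s.

Δv ≈ 470 m/s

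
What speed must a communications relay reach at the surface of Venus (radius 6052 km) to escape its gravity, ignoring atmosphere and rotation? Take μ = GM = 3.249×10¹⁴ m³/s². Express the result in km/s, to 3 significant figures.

r = R = 6.052×10⁶ m.
Escape speed v_esc = √(2μ/r) = √(2 × 3.249×10¹⁴ / 6.052×10⁶) = √(1.074×10⁸) = 10360 m/s.
= 10.36 km/s.

v_esc ≈ 10.4 km/s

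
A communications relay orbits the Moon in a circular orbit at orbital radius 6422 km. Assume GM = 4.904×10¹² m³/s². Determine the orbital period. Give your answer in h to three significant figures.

T ≈ 12.8 h

r = 6422 km = 6.422×10⁶ m.
Kepler's third law: T = 2π√(r³/μ) = 2π√((6.422×10⁶)³ / 4.904×10¹²).
r³/μ = 5.401×10⁷ s², so T = 2π × 7.349×10³ = 4.618×10⁴ s.
Converting: 4.618×10⁴ s ÷ 3600 = 12.83 h.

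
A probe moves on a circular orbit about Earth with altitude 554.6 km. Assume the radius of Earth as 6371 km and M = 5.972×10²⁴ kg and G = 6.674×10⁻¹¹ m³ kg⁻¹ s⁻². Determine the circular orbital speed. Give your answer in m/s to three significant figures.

v ≈ 7590 m/s

μ = GM = 6.674×10⁻¹¹ × 5.972×10²⁴ = 3.986×10¹⁴ m³/s².
r = 6371 + 554.6 = 6925.6 km = 6.9256×10⁶ m.
For a circular orbit v = √(μ/r) = √(3.986×10¹⁴ / 6.926×10⁶) = √(5.755×10⁷) = 7586 m/s.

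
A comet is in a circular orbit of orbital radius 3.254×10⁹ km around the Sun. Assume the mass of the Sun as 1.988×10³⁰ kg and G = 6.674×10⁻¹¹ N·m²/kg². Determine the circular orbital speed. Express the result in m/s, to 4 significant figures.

μ = GM = 6.674×10⁻¹¹ × 1.988×10³⁰ = 1.327×10²⁰ m³/s².
r = 3.254×10⁹ km = 3.254×10¹² m.
For a circular orbit v = √(μ/r) = √(1.327×10²⁰ / 3.254×10¹²) = √(4.077×10⁷) = 6385 m/s.

v ≈ 6385 m/s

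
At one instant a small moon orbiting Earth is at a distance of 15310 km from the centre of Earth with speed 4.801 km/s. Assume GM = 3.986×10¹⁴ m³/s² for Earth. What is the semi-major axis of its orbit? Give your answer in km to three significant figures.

a ≈ 13700 km

r = 1.531×10⁷ m.
Vis-viva rearranged: 1/a = 2/r − v²/μ = 1.306×10⁻⁷ − 5.783×10⁻⁸ = 7.281×10⁻⁸ m⁻¹.
a = 1.373×10⁷ m = 13735 km.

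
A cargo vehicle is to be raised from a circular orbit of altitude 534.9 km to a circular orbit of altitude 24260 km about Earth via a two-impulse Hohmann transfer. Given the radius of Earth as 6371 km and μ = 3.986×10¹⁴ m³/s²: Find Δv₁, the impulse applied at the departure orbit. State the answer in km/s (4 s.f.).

r₁ = 6371 + 534.9 = 6905.9 km = 6.9059×10⁶ m.
r₂ = 6371 + 24260 = 30631 km = 3.0631×10⁷ m.
Transfer ellipse a_t = (r₁ + r₂)/2 = 1.877×10⁷ m.
At r₁: circular v_c1 = √(μ/r₁) = 7597 m/s; transfer-perigee v_p = √[μ(2/r₁ − 1/a_t)] = 9706 m/s.
Δv₁ = v_p − v_c1 = 2108 m/s.
= 2.108 km/s.

Δv ≈ 2.108 km/s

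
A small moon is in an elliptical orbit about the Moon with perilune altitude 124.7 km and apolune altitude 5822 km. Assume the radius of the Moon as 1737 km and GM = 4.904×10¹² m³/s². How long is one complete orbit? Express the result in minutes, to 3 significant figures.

r_p = 1737 + 124.7 = 1861.7 km = 1.8617×10⁶ m.
r_a = 1737 + 5822 = 7559.0 km = 7.5590×10⁶ m.
Semi-major axis a = (r_p + r_a)/2 = (1861.7 + 7559.0)/2 = 4710.4 km = 4.710×10⁶ m.
By Kepler's third law T = 2π√(a³/μ) = 2π × 4.616×10³ = 2.901×10⁴ s.
= 483.4 minutes.

T ≈ 483 minutes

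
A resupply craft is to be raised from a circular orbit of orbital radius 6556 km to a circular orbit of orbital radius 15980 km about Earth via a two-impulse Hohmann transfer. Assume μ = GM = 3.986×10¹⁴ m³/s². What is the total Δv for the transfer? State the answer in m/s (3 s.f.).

r₁ = 6556 km = 6.556×10⁶ m.
r₂ = 15980 km = 1.598×10⁷ m.
Transfer ellipse a_t = (r₁ + r₂)/2 = 1.127×10⁷ m.
At r₁: circular v_c1 = √(μ/r₁) = 7797 m/s; transfer-perigee v_p = √[μ(2/r₁ − 1/a_t)] = 9286 m/s.
Δv₁ = v_p − v_c1 = 1488 m/s.
At r₂: circular v_c2 = √(μ/r₂) = 4994 m/s; transfer-apogee v_a = √[μ(2/r₂ − 1/a_t)] = 3810 m/s.
Δv₂ = v_c2 − v_a = 1185 m/s.
Total Δv = Δv₁ + Δv₂ = 2673 m/s.

Δv_total ≈ 2670 m/s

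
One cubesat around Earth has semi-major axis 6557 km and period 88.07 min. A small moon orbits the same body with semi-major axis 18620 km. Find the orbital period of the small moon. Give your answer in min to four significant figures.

Kepler's third law: T² ∝ a³, so T₂ = T₁ (a₂/a₁)^(3/2).
a₂/a₁ = 2.840, (a₂/a₁)^(3/2) = 4.785.
T₂ = 88.07 × 4.785 = 421.4 min.

T₂ ≈ 421.4 min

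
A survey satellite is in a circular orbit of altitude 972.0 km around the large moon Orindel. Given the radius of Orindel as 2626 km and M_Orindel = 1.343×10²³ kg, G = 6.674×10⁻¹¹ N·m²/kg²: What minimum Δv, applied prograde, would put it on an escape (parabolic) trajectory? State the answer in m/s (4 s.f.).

μ = GM = 6.674×10⁻¹¹ × 1.343×10²³ = 8.963×10¹² m³/s².
r = 2626 + 972.0 = 3598.0 km = 3.5980×10⁶ m.
Circular speed v_c = √(μ/r) = 1578 m/s.
Escape speed v_esc = √(2μ/r) = √2 × v_c = 2232 m/s.
Δv = v_esc − v_c = 653.8 m/s.

Δv ≈ 653.8 m/s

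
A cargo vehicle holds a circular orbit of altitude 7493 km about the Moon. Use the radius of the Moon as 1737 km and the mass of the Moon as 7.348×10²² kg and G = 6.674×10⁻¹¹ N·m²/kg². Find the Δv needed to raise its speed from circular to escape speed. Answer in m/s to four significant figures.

Δv ≈ 301.9 m/s

μ = GM = 6.674×10⁻¹¹ × 7.348×10²² = 4.904×10¹² m³/s².
r = 1737 + 7493 = 9230.0 km = 9.2300×10⁶ m.
Circular speed v_c = √(μ/r) = 728.9 m/s.
Escape speed v_esc = √(2μ/r) = √2 × v_c = 1031 m/s.
Δv = v_esc − v_c = 301.9 m/s.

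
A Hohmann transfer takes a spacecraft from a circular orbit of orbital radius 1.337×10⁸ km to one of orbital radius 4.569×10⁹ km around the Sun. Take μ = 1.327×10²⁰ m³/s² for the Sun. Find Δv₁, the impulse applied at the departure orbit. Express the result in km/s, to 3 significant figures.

Δv ≈ 12.4 km/s

r₁ = 1.337×10⁸ km = 1.337×10¹¹ m.
r₂ = 4.569×10⁹ km = 4.569×10¹² m.
Transfer ellipse a_t = (r₁ + r₂)/2 = 2.351×10¹² m.
At r₁: circular v_c1 = √(μ/r₁) = 31500 m/s; transfer-perihelion v_p = √[μ(2/r₁ − 1/a_t)] = 43920 m/s.
Δv₁ = v_p − v_c1 = 12410 m/s.
= 12.41 km/s.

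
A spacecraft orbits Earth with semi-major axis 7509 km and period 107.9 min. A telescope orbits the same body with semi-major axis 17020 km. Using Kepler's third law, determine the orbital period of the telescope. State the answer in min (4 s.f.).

T₂ ≈ 368.2 min

Kepler's third law: T² ∝ a³, so T₂ = T₁ (a₂/a₁)^(3/2).
a₂/a₁ = 2.267, (a₂/a₁)^(3/2) = 3.412.
T₂ = 107.9 × 3.412 = 368.2 min.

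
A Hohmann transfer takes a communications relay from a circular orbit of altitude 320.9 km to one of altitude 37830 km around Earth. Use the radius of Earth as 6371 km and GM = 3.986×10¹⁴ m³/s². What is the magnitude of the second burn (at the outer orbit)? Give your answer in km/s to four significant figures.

Δv ≈ 1.463 km/s

r₁ = 6371 + 320.9 = 6691.9 km = 6.6919×10⁶ m.
r₂ = 6371 + 37830 = 44201 km = 4.4201×10⁷ m.
Transfer ellipse a_t = (r₁ + r₂)/2 = 2.545×10⁷ m.
At r₁: circular v_c1 = √(μ/r₁) = 7718 m/s; transfer-perigee v_p = √[μ(2/r₁ − 1/a_t)] = 10170 m/s.
At r₂: circular v_c2 = √(μ/r₂) = 3003 m/s; transfer-apogee v_a = √[μ(2/r₂ − 1/a_t)] = 1540 m/s.
Δv₂ = v_c2 − v_a = 1463 m/s.
= 1.463 km/s.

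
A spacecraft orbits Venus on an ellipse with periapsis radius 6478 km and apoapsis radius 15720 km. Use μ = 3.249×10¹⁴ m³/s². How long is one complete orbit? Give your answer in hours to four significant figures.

Semi-major axis a = (r_p + r_a)/2 = (6478.0 + 15720)/2 = 11099 km = 1.110×10⁷ m.
By Kepler's third law T = 2π√(a³/μ) = 2π × 2.051×10³ = 1.289×10⁴ s.
= 3.580 hours.

T ≈ 3.580 hours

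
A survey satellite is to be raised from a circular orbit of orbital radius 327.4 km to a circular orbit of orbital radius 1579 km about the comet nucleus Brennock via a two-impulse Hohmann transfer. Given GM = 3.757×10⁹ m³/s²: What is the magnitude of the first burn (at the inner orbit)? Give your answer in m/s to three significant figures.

r₁ = 327.4 km = 3.274×10⁵ m.
r₂ = 1579 km = 1.579×10⁶ m.
Transfer ellipse a_t = (r₁ + r₂)/2 = 9.532×10⁵ m.
At r₁: circular v_c1 = √(μ/r₁) = 107.1 m/s; transfer-periapsis v_p = √[μ(2/r₁ − 1/a_t)] = 137.9 m/s.
Δv₁ = v_p − v_c1 = 30.75 m/s.

Δv ≈ 30.8 m/s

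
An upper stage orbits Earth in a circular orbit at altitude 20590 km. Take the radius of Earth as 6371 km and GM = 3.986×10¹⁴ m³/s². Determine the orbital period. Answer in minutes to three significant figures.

r = 6371 + 20590 = 26961 km = 2.6961×10⁷ m.
Kepler's third law: T = 2π√(r³/μ) = 2π√((2.696×10⁷)³ / 3.986×10¹⁴).
r³/μ = 4.917×10⁷ s², so T = 2π × 7.012×10³ = 4.406×10⁴ s.
Converting: 4.406×10⁴ s ÷ 60.00 = 734.3 minutes.

T ≈ 734 minutes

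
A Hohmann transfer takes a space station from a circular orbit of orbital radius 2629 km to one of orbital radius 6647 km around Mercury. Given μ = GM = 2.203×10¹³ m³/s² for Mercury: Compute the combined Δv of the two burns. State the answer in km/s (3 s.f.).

r₁ = 2629 km = 2.629×10⁶ m.
r₂ = 6647 km = 6.647×10⁶ m.
Transfer ellipse a_t = (r₁ + r₂)/2 = 4.638×10⁶ m.
At r₁: circular v_c1 = √(μ/r₁) = 2895 m/s; transfer-periherm v_p = √[μ(2/r₁ − 1/a_t)] = 3465 m/s.
Δv₁ = v_p − v_c1 = 570.7 m/s.
At r₂: circular v_c2 = √(μ/r₂) = 1821 m/s; transfer-apoherm v_a = √[μ(2/r₂ − 1/a_t)] = 1371 m/s.
Δv₂ = v_c2 − v_a = 449.9 m/s.
Total Δv = Δv₁ + Δv₂ = 1021 m/s = 1.021 km/s.

Δv_total ≈ 1.02 km/s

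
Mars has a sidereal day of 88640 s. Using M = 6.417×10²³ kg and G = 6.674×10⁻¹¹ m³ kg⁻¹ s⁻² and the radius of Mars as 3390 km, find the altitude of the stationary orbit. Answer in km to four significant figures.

h_sync ≈ 17040 km

μ = GM = 6.674×10⁻¹¹ × 6.417×10²³ = 4.283×10¹³ m³/s².
A synchronous orbit has period T, so by Kepler's third law a = (μT²/4π²)^(1/3).
μT²/4π² = 4.283×10¹³ × (8.864×10⁴)² / 39.48 = 8.524×10²¹ m³.
a = 2.043×10⁷ m = 20427 km.
Altitude h = a − R = 20427 − 3390 = 17037 km.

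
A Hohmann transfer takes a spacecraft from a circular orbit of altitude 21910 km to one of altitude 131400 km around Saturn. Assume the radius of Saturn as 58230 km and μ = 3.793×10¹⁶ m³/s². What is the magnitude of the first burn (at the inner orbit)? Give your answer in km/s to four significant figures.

Δv ≈ 4.040 km/s

r₁ = 58230 + 21910 = 80140 km = 8.0140×10⁷ m.
r₂ = 58230 + 131400 = 189630 km = 1.8963×10⁸ m.
Transfer ellipse a_t = (r₁ + r₂)/2 = 1.349×10⁸ m.
At r₁: circular v_c1 = √(μ/r₁) = 21760 m/s; transfer-perikrone v_p = √[μ(2/r₁ − 1/a_t)] = 25800 m/s.
Δv₁ = v_p − v_c1 = 4040 m/s.
= 4.040 km/s.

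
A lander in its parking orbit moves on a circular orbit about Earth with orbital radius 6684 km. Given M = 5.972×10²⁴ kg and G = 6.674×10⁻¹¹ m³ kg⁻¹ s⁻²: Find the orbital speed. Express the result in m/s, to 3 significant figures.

v ≈ 7720 m/s

μ = GM = 6.674×10⁻¹¹ × 5.972×10²⁴ = 3.986×10¹⁴ m³/s².
r = 6684 km = 6.684×10⁶ m.
For a circular orbit v = √(μ/r) = √(3.986×10¹⁴ / 6.684×10⁶) = √(5.963×10⁷) = 7722 m/s.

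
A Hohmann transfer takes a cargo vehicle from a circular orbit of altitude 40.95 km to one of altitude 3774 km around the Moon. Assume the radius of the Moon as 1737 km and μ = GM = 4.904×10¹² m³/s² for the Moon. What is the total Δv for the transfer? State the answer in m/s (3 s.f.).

Δv_total ≈ 666 m/s

r₁ = 1737 + 40.95 = 1778.0 km = 1.7780×10⁶ m.
r₂ = 1737 + 3774 = 5511.0 km = 5.5110×10⁶ m.
Transfer ellipse a_t = (r₁ + r₂)/2 = 3.644×10⁶ m.
At r₁: circular v_c1 = √(μ/r₁) = 1661 m/s; transfer-perilune v_p = √[μ(2/r₁ − 1/a_t)] = 2042 m/s.
Δv₁ = v_p − v_c1 = 381.5 m/s.
At r₂: circular v_c2 = √(μ/r₂) = 943.3 m/s; transfer-apolune v_a = √[μ(2/r₂ − 1/a_t)] = 658.9 m/s.
Δv₂ = v_c2 − v_a = 284.4 m/s.
Total Δv = Δv₁ + Δv₂ = 665.9 m/s.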